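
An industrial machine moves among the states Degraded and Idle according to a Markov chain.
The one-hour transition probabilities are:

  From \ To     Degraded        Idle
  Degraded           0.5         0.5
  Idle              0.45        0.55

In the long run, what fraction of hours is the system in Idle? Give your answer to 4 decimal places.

Let the stationary distribution be π with π = πP and π_1 + π_2 = 1.
π_1 = 0.5·π_1 + 0.45·π_2
Solving with the normalization constraint gives π = (0.4737, 0.5263).
So the stationary probability of Idle is 0.5263.

0.5263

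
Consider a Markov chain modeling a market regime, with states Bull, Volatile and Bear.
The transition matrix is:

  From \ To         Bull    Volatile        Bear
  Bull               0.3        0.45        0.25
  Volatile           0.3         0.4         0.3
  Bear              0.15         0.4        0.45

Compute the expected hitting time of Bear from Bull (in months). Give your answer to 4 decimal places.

3.6842

Let t(s) be the expected number of months to first reach Bear from state s, with t(Bear) = 0. Conditioning on the first month:
t(Bull) = 1 + 0.3·t(Bull) + 0.45·t(Volatile)
t(Volatile) = 1 + 0.3·t(Bull) + 0.4·t(Volatile)
Solving: t(Bull) = 3.6842, t(Volatile) = 3.5088.
Expected months from Bull to Bear: 3.6842.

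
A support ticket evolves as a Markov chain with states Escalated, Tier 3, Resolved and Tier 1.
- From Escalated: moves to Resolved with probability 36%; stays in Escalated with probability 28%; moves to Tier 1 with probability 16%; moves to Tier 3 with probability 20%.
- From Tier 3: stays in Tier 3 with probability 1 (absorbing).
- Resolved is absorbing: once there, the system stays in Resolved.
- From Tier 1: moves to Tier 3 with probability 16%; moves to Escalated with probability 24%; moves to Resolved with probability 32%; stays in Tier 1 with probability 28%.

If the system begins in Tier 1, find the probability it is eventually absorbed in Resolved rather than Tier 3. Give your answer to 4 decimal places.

0.6600

Let h(s) be the probability of absorption at Resolved starting from transient state s. Then h(Resolved) = 1 and h(Tier 3) = 0. By first-step analysis:
h(Escalated) = 0.28·h(Escalated) + 0.2·0 + 0.36·1 + 0.16·h(Tier 1)
h(Tier 1) = 0.24·h(Escalated) + 0.16·0 + 0.32·1 + 0.28·h(Tier 1)
Solving: h(Escalated) = 0.6467, h(Tier 1) = 0.6600.
Starting from Tier 1, the probability is 0.6600.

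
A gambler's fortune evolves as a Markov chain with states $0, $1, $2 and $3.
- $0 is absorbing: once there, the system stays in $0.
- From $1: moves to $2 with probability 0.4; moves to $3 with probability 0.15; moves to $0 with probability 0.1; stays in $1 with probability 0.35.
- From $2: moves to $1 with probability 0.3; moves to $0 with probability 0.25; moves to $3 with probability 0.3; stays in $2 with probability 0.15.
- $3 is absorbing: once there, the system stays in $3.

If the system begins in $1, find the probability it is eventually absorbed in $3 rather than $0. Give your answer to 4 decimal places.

0.5723

Let h(s) be the probability of absorption at $3 starting from transient state s. Then h($3) = 1 and h($0) = 0. By first-step analysis:
h($1) = 0.1·0 + 0.35·h($1) + 0.4·h($2) + 0.15·1
h($2) = 0.25·0 + 0.3·h($1) + 0.15·h($2) + 0.3·1
Solving: h($1) = 0.5723, h($2) = 0.5549.
Starting from $1, the probability is 0.5723.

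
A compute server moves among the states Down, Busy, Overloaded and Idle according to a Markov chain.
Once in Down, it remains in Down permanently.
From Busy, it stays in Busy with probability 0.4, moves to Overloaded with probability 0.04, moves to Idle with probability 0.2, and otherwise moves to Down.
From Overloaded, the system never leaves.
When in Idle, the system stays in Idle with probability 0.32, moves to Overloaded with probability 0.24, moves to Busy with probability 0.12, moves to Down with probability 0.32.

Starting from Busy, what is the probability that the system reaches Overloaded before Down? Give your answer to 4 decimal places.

Let h(s) be the probability of absorption at Overloaded starting from transient state s. Then h(Overloaded) = 1 and h(Down) = 0. By first-step analysis:
h(Busy) = 0.36·0 + 0.4·h(Busy) + 0.04·1 + 0.2·h(Idle)
h(Idle) = 0.32·0 + 0.12·h(Busy) + 0.24·1 + 0.32·h(Idle)
Solving: h(Busy) = 0.1958, h(Idle) = 0.3875.
Starting from Busy, the probability is 0.1958.

0.1958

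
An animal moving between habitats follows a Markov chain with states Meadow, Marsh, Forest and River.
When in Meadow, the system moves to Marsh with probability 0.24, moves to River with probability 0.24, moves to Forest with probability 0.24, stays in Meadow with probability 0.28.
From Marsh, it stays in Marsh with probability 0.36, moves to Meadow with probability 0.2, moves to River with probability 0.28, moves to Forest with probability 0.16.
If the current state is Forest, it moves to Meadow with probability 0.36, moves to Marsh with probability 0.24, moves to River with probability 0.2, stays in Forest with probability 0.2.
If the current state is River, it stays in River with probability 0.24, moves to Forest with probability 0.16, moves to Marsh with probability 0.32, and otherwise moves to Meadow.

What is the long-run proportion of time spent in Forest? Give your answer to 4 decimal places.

0.1893

Let the stationary distribution be π with π = πP and π_1 + π_2 + π_3 + π_4 = 1.
π_1 = 0.28·π_1 + 0.2·π_2 + 0.36·π_3 + 0.28·π_4
π_2 = 0.24·π_1 + 0.36·π_2 + 0.24·π_3 + 0.32·π_4
π_3 = 0.24·π_1 + 0.16·π_2 + 0.2·π_3 + 0.16·π_4
Solving with the normalization constraint gives π = (0.2715, 0.2949, 0.1893, 0.2442).
So the stationary probability of Forest is 0.1893.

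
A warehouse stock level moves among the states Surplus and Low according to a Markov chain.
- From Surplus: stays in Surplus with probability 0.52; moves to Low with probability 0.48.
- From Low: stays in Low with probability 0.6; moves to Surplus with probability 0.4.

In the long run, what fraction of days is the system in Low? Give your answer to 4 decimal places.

0.5455

Let the stationary distribution be π with π = πP and π_1 + π_2 = 1.
π_1 = 0.52·π_1 + 0.4·π_2
Solving with the normalization constraint gives π = (0.4545, 0.5455).
So the stationary probability of Low is 0.5455.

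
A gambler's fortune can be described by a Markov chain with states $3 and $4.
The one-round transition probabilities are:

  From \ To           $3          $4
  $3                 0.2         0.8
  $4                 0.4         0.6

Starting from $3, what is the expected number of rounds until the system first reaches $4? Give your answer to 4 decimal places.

1.2500

Let t(s) be the expected number of rounds to first reach $4 from state s, with t($4) = 0. Conditioning on the first round:
t($3) = 1 + 0.2·t($3)
Solving: t($3) = 1.2500.
Expected rounds from $3 to $4: 1.2500.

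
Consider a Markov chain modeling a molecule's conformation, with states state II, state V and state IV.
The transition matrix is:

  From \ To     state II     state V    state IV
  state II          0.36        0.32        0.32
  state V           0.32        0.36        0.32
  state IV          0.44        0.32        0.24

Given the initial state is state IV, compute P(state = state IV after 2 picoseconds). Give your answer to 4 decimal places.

0.3008

Sum over the intermediate state after 1 picosecond:
P = P(state IV→state II)·P(state II→state IV) + P(state IV→state V)·P(state V→state IV) + P(state IV→state IV)·P(state IV→state IV)
  = 0.44×0.32 + 0.32×0.32 + 0.24×0.24
  = 0.1408 + 0.1024 + 0.0576 = 0.3008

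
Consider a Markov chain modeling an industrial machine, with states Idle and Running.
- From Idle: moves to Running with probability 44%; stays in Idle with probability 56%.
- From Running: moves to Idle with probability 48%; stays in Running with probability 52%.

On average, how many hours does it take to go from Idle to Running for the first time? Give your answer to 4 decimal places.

Let t(s) be the expected number of hours to first reach Running from state s, with t(Running) = 0. Conditioning on the first hour:
t(Idle) = 1 + 0.56·t(Idle)
Solving: t(Idle) = 2.2727.
Expected hours from Idle to Running: 2.2727.

2.2727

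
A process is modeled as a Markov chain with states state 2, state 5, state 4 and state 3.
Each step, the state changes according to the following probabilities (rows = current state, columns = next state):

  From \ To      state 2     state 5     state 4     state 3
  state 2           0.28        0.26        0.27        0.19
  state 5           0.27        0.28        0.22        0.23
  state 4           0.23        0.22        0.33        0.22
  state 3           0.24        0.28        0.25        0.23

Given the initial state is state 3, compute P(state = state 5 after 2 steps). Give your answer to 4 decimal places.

Propagate the distribution vector 2 steps from state 3.
After 0 steps: (0.0000, 0.0000, 0.0000, 1.0000)
After 1 step: (0.2400, 0.2800, 0.2500, 0.2300)
After 2 steps: (0.2555, 0.2602, 0.2664, 0.2179)
P(in state 5 after 2 steps) = 0.2602

0.2602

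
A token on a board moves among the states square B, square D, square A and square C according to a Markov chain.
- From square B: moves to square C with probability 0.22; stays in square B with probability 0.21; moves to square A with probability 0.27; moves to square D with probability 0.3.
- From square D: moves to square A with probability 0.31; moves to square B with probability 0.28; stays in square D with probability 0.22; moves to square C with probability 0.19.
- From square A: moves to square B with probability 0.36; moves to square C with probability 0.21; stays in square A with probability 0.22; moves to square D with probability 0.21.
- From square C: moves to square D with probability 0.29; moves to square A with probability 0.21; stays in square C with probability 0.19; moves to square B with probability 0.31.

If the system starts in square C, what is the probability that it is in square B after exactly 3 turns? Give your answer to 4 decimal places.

Propagate the distribution vector 3 turns from square C.
After 0 turns: (0.0000, 0.0000, 0.0000, 1.0000)
After 1 turn: (0.3100, 0.2900, 0.2100, 0.1900)
After 2 turns: (0.2808, 0.2560, 0.2597, 0.2035)
After 3 turns: (0.2872, 0.2541, 0.2550, 0.2036)
P(in square B after 3 turns) = 0.2872

0.2872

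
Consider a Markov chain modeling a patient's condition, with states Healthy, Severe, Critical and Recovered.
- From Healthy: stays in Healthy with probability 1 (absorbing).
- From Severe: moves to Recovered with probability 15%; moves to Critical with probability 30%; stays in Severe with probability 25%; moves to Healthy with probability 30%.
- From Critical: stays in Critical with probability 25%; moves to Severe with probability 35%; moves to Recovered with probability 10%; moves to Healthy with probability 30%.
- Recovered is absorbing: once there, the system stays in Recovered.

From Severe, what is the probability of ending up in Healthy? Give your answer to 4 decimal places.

0.6885

Let h(s) be the probability of absorption at Healthy starting from transient state s. Then h(Healthy) = 1 and h(Recovered) = 0. By first-step analysis:
h(Severe) = 0.3·1 + 0.25·h(Severe) + 0.3·h(Critical) + 0.15·0
h(Critical) = 0.3·1 + 0.35·h(Severe) + 0.25·h(Critical) + 0.1·0
Solving: h(Severe) = 0.6885, h(Critical) = 0.7213.
Starting from Severe, the probability is 0.6885.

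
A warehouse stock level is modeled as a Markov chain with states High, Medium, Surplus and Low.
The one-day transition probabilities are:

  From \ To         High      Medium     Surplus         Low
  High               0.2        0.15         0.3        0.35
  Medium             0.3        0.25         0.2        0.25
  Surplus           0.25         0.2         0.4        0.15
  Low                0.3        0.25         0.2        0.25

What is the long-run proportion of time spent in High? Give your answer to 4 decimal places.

Let the stationary distribution be π with π = πP and π_1 + π_2 + π_3 + π_4 = 1.
π_1 = 0.2·π_1 + 0.3·π_2 + 0.25·π_3 + 0.3·π_4
π_2 = 0.15·π_1 + 0.25·π_2 + 0.2·π_3 + 0.25·π_4
π_3 = 0.3·π_1 + 0.2·π_2 + 0.4·π_3 + 0.2·π_4
Solving with the normalization constraint gives π = (0.2599, 0.2099, 0.2825, 0.2477).
So the stationary probability of High is 0.2599.

0.2599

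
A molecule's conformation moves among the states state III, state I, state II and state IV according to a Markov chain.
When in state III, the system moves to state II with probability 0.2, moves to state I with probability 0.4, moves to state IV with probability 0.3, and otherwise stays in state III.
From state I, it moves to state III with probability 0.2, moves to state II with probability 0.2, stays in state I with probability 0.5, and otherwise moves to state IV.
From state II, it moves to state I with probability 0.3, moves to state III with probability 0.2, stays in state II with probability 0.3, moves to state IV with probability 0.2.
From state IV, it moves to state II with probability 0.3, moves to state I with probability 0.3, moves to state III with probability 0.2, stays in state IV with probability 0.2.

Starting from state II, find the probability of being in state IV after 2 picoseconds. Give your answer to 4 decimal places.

0.1900

Propagate the distribution vector 2 picoseconds from state II.
After 0 picoseconds: (0.0000, 0.0000, 1.0000, 0.0000)
After 1 picosecond: (0.2000, 0.3000, 0.3000, 0.2000)
After 2 picoseconds: (0.1800, 0.3800, 0.2500, 0.1900)
P(in state IV after 2 picoseconds) = 0.1900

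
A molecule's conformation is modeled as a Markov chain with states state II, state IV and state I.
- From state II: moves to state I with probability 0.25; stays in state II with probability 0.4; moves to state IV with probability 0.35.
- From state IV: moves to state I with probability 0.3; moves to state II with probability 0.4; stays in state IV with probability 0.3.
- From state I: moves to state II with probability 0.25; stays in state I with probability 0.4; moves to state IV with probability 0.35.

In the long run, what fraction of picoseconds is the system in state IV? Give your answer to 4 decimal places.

0.3333

Let the stationary distribution be π with π = πP and π_1 + π_2 + π_3 = 1.
π_1 = 0.4·π_1 + 0.4·π_2 + 0.25·π_3
π_2 = 0.35·π_1 + 0.3·π_2 + 0.35·π_3
Solving with the normalization constraint gives π = (0.3529, 0.3333, 0.3137).
So the stationary probability of state IV is 0.3333.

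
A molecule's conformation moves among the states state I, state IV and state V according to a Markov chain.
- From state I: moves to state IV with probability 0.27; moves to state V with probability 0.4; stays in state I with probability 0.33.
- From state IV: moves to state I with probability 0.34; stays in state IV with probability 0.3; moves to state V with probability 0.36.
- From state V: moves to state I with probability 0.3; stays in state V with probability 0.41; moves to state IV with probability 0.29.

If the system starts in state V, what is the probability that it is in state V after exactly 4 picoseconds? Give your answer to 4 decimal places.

Propagate the distribution vector 4 picoseconds from state V.
After 0 picoseconds: (0.0000, 0.0000, 1.0000)
After 1 picosecond: (0.3000, 0.2900, 0.4100)
After 2 picoseconds: (0.3206, 0.2869, 0.3925)
After 3 picoseconds: (0.3211, 0.2865, 0.3924)
After 4 picoseconds: (0.3211, 0.2864, 0.3925)
P(in state V after 4 picoseconds) = 0.3925

0.3925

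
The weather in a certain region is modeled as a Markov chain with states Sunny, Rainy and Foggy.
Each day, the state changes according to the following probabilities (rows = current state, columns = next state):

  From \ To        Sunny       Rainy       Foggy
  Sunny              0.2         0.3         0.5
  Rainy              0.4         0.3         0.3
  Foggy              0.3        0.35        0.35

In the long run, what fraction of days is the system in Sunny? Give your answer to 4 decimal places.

0.3017

Let the stationary distribution be π with π = πP and π_1 + π_2 + π_3 = 1.
π_1 = 0.2·π_1 + 0.4·π_2 + 0.3·π_3
π_2 = 0.3·π_1 + 0.3·π_2 + 0.35·π_3
Solving with the normalization constraint gives π = (0.3017, 0.3190, 0.3793).
So the stationary probability of Sunny is 0.3017.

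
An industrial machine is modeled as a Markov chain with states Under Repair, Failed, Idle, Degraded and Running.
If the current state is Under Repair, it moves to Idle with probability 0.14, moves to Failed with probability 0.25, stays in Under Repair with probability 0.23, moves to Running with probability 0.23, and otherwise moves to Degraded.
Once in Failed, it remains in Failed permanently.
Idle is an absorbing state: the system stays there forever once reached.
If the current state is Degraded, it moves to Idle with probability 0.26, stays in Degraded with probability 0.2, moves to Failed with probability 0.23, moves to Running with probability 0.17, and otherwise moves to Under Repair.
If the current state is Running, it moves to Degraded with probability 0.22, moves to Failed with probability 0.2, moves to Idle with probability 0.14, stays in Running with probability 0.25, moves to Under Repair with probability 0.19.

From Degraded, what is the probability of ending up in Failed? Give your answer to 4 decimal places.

Let h(s) be the probability of absorption at Failed starting from transient state s. Then h(Failed) = 1 and h(Idle) = 0. By first-step analysis:
h(Under Repair) = 0.23·h(Under Repair) + 0.25·1 + 0.14·0 + 0.15·h(Degraded) + 0.23·h(Running)
h(Degraded) = 0.14·h(Under Repair) + 0.23·1 + 0.26·0 + 0.2·h(Degraded) + 0.17·h(Running)
h(Running) = 0.19·h(Under Repair) + 0.2·1 + 0.14·0 + 0.22·h(Degraded) + 0.25·h(Running)
Solving: h(Under Repair) = 0.5939, h(Degraded) = 0.5120, h(Running) = 0.5673.
Starting from Degraded, the probability is 0.5120.

0.5120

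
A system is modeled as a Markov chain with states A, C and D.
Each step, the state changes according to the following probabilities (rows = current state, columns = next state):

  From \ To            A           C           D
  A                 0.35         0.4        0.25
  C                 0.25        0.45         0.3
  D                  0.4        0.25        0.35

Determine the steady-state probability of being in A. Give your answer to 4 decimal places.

Let the stationary distribution be π with π = πP and π_1 + π_2 + π_3 = 1.
π_1 = 0.35·π_1 + 0.25·π_2 + 0.4·π_3
π_2 = 0.4·π_1 + 0.45·π_2 + 0.25·π_3
Solving with the normalization constraint gives π = (0.3275, 0.3739, 0.2986).
So the stationary probability of A is 0.3275.

0.3275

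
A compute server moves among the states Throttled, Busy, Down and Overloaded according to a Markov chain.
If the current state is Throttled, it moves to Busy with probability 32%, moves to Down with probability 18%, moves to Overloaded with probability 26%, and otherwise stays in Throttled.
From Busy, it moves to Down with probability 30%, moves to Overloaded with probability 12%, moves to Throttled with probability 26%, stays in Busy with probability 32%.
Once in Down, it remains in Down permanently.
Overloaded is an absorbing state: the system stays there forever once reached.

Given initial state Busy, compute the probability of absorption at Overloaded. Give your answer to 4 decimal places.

0.3662

Let h(s) be the probability of absorption at Overloaded starting from transient state s. Then h(Overloaded) = 1 and h(Down) = 0. By first-step analysis:
h(Throttled) = 0.24·h(Throttled) + 0.32·h(Busy) + 0.18·0 + 0.26·1
h(Busy) = 0.26·h(Throttled) + 0.32·h(Busy) + 0.3·0 + 0.12·1
Solving: h(Throttled) = 0.4963, h(Busy) = 0.3662.
Starting from Busy, the probability is 0.3662.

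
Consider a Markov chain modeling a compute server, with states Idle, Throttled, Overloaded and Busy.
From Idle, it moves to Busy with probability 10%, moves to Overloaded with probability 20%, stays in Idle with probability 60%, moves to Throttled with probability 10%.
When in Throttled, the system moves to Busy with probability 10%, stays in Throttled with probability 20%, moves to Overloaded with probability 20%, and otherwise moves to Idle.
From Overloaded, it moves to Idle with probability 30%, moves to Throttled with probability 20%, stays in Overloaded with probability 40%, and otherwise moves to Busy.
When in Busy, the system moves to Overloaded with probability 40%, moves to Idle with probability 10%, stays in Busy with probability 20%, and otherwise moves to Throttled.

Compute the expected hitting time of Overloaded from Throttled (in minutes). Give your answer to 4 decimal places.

4.5000

Let t(s) be the expected number of minutes to first reach Overloaded from state s, with t(Overloaded) = 0. Conditioning on the first minute:
t(Idle) = 1 + 0.6·t(Idle) + 0.1·t(Throttled) + 0.1·t(Busy)
t(Throttled) = 1 + 0.5·t(Idle) + 0.2·t(Throttled) + 0.1·t(Busy)
t(Busy) = 1 + 0.1·t(Idle) + 0.3·t(Throttled) + 0.2·t(Busy)
Solving: t(Idle) = 4.5000, t(Throttled) = 4.5000, t(Busy) = 3.5000.
Expected minutes from Throttled to Overloaded: 4.5000.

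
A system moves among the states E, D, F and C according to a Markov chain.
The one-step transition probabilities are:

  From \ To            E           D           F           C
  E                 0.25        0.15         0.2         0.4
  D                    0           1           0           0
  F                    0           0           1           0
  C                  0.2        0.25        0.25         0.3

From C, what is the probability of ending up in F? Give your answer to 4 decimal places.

0.5112

Let h(s) be the probability of absorption at F starting from transient state s. Then h(F) = 1 and h(D) = 0. By first-step analysis:
h(E) = 0.25·h(E) + 0.15·0 + 0.2·1 + 0.4·h(C)
h(C) = 0.2·h(E) + 0.25·0 + 0.25·1 + 0.3·h(C)
Solving: h(E) = 0.5393, h(C) = 0.5112.
Starting from C, the probability is 0.5112.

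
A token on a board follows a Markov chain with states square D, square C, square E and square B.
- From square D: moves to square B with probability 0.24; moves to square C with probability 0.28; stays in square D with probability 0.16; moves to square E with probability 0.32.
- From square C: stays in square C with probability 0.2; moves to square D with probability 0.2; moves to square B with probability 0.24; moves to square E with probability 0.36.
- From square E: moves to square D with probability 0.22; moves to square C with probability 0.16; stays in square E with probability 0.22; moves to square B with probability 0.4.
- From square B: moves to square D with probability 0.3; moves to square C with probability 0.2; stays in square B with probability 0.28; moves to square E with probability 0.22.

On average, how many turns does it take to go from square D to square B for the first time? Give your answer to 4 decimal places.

Let t(s) be the expected number of turns to first reach square B from state s, with t(square B) = 0. Conditioning on the first turn:
t(square D) = 1 + 0.16·t(square D) + 0.28·t(square C) + 0.32·t(square E)
t(square C) = 1 + 0.2·t(square D) + 0.2·t(square C) + 0.36·t(square E)
t(square E) = 1 + 0.22·t(square D) + 0.16·t(square C) + 0.22·t(square E)
Solving: t(square D) = 3.4739, t(square C) = 3.4553, t(square E) = 2.9706.
Expected turns from square D to square B: 3.4739.

3.4739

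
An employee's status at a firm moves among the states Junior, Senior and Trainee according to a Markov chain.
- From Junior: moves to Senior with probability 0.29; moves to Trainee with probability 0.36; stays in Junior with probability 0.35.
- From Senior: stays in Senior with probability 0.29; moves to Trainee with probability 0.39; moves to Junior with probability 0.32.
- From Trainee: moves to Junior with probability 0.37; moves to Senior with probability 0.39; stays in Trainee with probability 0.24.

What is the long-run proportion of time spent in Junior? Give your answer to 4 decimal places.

Let the stationary distribution be π with π = πP and π_1 + π_2 + π_3 = 1.
π_1 = 0.35·π_1 + 0.32·π_2 + 0.37·π_3
π_2 = 0.29·π_1 + 0.29·π_2 + 0.39·π_3
Solving with the normalization constraint gives π = (0.3469, 0.3230, 0.3301).
So the stationary probability of Junior is 0.3469.

0.3469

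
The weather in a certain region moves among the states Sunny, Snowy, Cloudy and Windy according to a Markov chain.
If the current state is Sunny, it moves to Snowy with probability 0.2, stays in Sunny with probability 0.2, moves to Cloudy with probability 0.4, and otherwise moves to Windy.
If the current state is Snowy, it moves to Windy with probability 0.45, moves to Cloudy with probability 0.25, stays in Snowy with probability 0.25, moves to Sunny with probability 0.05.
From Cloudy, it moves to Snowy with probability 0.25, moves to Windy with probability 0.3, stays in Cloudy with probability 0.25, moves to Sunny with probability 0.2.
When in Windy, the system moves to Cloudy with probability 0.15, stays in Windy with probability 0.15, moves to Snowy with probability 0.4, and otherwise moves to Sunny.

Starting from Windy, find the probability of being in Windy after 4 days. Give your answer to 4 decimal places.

0.2825

Propagate the distribution vector 4 days from Windy.
After 0 days: (0.0000, 0.0000, 0.0000, 1.0000)
After 1 day: (0.3000, 0.4000, 0.1500, 0.1500)
After 2 days: (0.1550, 0.2575, 0.2800, 0.3075)
After 3 days: (0.1921, 0.2884, 0.2425, 0.2770)
After 4 days: (0.1844, 0.2819, 0.2511, 0.2825)
P(in Windy after 4 days) = 0.2825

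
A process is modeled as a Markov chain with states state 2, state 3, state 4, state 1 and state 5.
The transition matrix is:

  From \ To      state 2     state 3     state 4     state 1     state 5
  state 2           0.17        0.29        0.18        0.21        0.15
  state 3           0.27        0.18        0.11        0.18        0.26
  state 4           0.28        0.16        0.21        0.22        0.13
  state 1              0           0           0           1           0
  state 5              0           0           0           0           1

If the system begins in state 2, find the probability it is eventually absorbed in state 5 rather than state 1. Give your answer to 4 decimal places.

Let h(s) be the probability of absorption at state 5 starting from transient state s. Then h(state 5) = 1 and h(state 1) = 0. By first-step analysis:
h(state 2) = 0.17·h(state 2) + 0.29·h(state 3) + 0.18·h(state 4) + 0.21·0 + 0.15·1
h(state 3) = 0.27·h(state 2) + 0.18·h(state 3) + 0.11·h(state 4) + 0.18·0 + 0.26·1
h(state 4) = 0.28·h(state 2) + 0.16·h(state 3) + 0.21·h(state 4) + 0.22·0 + 0.13·1
Solving: h(state 2) = 0.4587, h(state 3) = 0.5263, h(state 4) = 0.4337.
Starting from state 2, the probability is 0.4587.

0.4587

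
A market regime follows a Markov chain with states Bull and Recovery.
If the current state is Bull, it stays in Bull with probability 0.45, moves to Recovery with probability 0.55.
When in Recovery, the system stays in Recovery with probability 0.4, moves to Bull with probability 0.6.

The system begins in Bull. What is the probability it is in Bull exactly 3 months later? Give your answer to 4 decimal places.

0.5201

Propagate the distribution vector 3 months from Bull.
After 0 months: (1.0000, 0.0000)
After 1 month: (0.4500, 0.5500)
After 2 months: (0.5325, 0.4675)
After 3 months: (0.5201, 0.4799)
P(in Bull after 3 months) = 0.5201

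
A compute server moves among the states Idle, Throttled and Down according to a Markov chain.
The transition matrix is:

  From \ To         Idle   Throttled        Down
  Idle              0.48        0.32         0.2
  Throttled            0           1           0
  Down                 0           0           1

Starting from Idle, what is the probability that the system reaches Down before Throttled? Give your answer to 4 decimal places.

Let h(s) be the probability of absorption at Down starting from transient state s. Then h(Down) = 1 and h(Throttled) = 0. By first-step analysis:
h(Idle) = 0.48·h(Idle) + 0.32·0 + 0.2·1
Solving: h(Idle) = 0.3846.
Starting from Idle, the probability is 0.3846.

0.3846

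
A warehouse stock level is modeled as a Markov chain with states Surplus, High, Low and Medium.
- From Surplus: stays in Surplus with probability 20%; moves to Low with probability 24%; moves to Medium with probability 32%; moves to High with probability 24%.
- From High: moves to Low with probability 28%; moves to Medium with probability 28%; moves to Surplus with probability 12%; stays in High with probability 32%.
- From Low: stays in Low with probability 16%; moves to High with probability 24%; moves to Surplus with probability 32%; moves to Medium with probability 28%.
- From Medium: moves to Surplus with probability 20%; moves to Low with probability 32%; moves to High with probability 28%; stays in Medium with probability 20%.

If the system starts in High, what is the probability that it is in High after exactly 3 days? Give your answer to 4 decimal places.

0.2726

Propagate the distribution vector 3 days from High.
After 0 days: (0.0000, 1.0000, 0.0000, 0.0000)
After 1 day: (0.1200, 0.3200, 0.2800, 0.2800)
After 2 days: (0.2080, 0.2768, 0.2528, 0.2624)
After 3 days: (0.2082, 0.2726, 0.2518, 0.2673)
P(in High after 3 days) = 0.2726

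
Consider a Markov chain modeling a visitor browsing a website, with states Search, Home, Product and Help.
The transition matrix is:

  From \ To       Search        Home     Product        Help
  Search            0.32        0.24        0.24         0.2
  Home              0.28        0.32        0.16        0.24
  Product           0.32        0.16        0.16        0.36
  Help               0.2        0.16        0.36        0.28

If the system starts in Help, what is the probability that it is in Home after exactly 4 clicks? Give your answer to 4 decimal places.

Propagate the distribution vector 4 clicks from Help.
After 0 clicks: (0.0000, 0.0000, 0.0000, 1.0000)
After 1 click: (0.2000, 0.1600, 0.3600, 0.2800)
After 2 clicks: (0.2800, 0.2016, 0.2320, 0.2864)
After 3 clicks: (0.2776, 0.2147, 0.2397, 0.2681)
After 4 clicks: (0.2792, 0.2166, 0.2358, 0.2684)
P(in Home after 4 clicks) = 0.2166

0.2166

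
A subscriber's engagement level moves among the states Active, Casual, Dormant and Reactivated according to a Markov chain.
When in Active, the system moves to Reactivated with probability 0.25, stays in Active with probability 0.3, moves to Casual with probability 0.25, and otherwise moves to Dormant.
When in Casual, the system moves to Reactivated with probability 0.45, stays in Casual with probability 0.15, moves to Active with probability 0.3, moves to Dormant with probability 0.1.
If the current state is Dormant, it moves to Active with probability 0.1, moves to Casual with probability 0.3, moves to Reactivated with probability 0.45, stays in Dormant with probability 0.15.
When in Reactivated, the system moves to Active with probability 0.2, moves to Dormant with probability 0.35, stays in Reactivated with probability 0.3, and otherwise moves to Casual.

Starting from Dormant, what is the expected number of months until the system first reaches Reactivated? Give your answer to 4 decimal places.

2.4250

Let t(s) be the expected number of months to first reach Reactivated from state s, with t(Reactivated) = 0. Conditioning on the first month:
t(Active) = 1 + 0.3·t(Active) + 0.25·t(Casual) + 0.2·t(Dormant)
t(Casual) = 1 + 0.3·t(Active) + 0.15·t(Casual) + 0.1·t(Dormant)
t(Dormant) = 1 + 0.1·t(Active) + 0.3·t(Casual) + 0.15·t(Dormant)
Solving: t(Active) = 3.0248, t(Casual) = 2.5293, t(Dormant) = 2.4250.
Expected months from Dormant to Reactivated: 2.4250.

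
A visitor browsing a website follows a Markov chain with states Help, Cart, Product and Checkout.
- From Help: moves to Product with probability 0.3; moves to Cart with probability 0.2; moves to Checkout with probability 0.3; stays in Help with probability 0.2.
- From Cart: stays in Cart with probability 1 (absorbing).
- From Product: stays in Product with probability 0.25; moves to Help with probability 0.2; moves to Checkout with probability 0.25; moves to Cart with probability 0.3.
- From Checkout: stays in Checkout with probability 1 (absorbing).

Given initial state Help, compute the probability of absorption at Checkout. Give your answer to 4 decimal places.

0.5556

Let h(s) be the probability of absorption at Checkout starting from transient state s. Then h(Checkout) = 1 and h(Cart) = 0. By first-step analysis:
h(Help) = 0.2·h(Help) + 0.2·0 + 0.3·h(Product) + 0.3·1
h(Product) = 0.2·h(Help) + 0.3·0 + 0.25·h(Product) + 0.25·1
Solving: h(Help) = 0.5556, h(Product) = 0.4815.
Starting from Help, the probability is 0.5556.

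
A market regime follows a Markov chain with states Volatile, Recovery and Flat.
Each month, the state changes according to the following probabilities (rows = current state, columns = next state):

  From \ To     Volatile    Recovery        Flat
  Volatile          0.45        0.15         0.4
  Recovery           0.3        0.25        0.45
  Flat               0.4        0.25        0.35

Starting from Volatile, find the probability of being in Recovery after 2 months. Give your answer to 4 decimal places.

Sum over the intermediate state after 1 month:
P = P(Volatile→Volatile)·P(Volatile→Recovery) + P(Volatile→Recovery)·P(Recovery→Recovery) + P(Volatile→Flat)·P(Flat→Recovery)
  = 0.45×0.15 + 0.15×0.25 + 0.4×0.25
  = 0.0675 + 0.0375 + 0.1000 = 0.2050

0.2050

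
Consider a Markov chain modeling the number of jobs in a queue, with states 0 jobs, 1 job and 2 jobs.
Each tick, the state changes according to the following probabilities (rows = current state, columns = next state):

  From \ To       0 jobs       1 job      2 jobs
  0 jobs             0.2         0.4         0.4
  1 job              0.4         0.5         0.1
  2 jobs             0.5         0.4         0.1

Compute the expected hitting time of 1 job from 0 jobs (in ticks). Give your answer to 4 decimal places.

2.5000

Let t(s) be the expected number of ticks to first reach 1 job from state s, with t(1 job) = 0. Conditioning on the first tick:
t(0 jobs) = 1 + 0.2·t(0 jobs) + 0.4·t(2 jobs)
t(2 jobs) = 1 + 0.5·t(0 jobs) + 0.1·t(2 jobs)
Solving: t(0 jobs) = 2.5000, t(2 jobs) = 2.5000.
Expected ticks from 0 jobs to 1 job: 2.5000.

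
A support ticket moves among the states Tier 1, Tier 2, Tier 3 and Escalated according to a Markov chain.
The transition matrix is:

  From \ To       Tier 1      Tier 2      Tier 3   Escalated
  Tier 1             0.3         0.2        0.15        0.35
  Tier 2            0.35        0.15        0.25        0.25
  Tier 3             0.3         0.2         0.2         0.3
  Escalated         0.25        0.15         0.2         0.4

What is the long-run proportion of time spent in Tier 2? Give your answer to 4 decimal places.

0.1743

Let the stationary distribution be π with π = πP and π_1 + π_2 + π_3 + π_4 = 1.
π_1 = 0.3·π_1 + 0.35·π_2 + 0.3·π_3 + 0.25·π_4
π_2 = 0.2·π_1 + 0.15·π_2 + 0.2·π_3 + 0.15·π_4
π_3 = 0.15·π_1 + 0.25·π_2 + 0.2·π_3 + 0.2·π_4
Solving with the normalization constraint gives π = (0.2917, 0.1743, 0.1941, 0.3399).
So the stationary probability of Tier 2 is 0.1743.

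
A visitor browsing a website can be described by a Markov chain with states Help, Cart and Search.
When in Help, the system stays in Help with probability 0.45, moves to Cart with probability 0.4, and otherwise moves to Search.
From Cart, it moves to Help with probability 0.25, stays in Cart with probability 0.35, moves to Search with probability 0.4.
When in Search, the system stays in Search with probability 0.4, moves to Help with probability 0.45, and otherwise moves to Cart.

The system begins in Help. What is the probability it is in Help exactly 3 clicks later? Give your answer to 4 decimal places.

0.3815

Propagate the distribution vector 3 clicks from Help.
After 0 clicks: (1.0000, 0.0000, 0.0000)
After 1 click: (0.4500, 0.4000, 0.1500)
After 2 clicks: (0.3700, 0.3425, 0.2875)
After 3 clicks: (0.3815, 0.3110, 0.3075)
P(in Help after 3 clicks) = 0.3815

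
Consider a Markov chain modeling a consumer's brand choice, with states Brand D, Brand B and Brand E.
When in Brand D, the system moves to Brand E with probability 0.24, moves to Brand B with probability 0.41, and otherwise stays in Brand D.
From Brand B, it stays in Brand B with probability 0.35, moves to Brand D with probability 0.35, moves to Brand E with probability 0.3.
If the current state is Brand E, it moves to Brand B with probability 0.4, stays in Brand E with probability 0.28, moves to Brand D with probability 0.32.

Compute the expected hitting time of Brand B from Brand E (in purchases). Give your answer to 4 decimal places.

Let t(s) be the expected number of purchases to first reach Brand B from state s, with t(Brand B) = 0. Conditioning on the first purchase:
t(Brand D) = 1 + 0.35·t(Brand D) + 0.24·t(Brand E)
t(Brand E) = 1 + 0.32·t(Brand D) + 0.28·t(Brand E)
Solving: t(Brand D) = 2.4540, t(Brand E) = 2.4796.
Expected purchases from Brand E to Brand B: 2.4796.

2.4796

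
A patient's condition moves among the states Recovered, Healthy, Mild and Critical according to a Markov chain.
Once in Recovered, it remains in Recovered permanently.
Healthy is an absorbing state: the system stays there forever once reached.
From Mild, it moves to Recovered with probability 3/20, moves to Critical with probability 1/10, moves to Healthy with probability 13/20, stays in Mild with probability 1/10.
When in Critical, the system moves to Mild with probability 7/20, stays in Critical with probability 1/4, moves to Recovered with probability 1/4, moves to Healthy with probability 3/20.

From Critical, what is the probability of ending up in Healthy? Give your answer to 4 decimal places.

0.5664

Let h(s) be the probability of absorption at Healthy starting from transient state s. Then h(Healthy) = 1 and h(Recovered) = 0. By first-step analysis:
h(Mild) = 0.15·0 + 0.65·1 + 0.1·h(Mild) + 0.1·h(Critical)
h(Critical) = 0.25·0 + 0.15·1 + 0.35·h(Mild) + 0.25·h(Critical)
Solving: h(Mild) = 0.7852, h(Critical) = 0.5664.
Starting from Critical, the probability is 0.5664.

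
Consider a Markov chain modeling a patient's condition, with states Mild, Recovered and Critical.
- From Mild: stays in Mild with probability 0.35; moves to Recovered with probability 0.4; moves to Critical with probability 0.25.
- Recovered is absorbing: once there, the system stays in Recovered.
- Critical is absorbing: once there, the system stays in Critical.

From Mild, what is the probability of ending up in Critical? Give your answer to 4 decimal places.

0.3846

Let h(s) be the probability of absorption at Critical starting from transient state s. Then h(Critical) = 1 and h(Recovered) = 0. By first-step analysis:
h(Mild) = 0.35·h(Mild) + 0.4·0 + 0.25·1
Solving: h(Mild) = 0.3846.
Starting from Mild, the probability is 0.3846.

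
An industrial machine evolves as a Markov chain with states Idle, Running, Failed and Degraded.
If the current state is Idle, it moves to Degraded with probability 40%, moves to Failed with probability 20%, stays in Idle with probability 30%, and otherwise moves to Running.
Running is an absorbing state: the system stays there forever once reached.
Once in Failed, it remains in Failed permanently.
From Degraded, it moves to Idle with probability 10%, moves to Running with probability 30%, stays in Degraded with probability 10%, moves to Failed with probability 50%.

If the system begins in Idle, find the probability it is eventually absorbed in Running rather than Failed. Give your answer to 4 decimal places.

0.3559

Let h(s) be the probability of absorption at Running starting from transient state s. Then h(Running) = 1 and h(Failed) = 0. By first-step analysis:
h(Idle) = 0.3·h(Idle) + 0.1·1 + 0.2·0 + 0.4·h(Degraded)
h(Degraded) = 0.1·h(Idle) + 0.3·1 + 0.5·0 + 0.1·h(Degraded)
Solving: h(Idle) = 0.3559, h(Degraded) = 0.3729.
Starting from Idle, the probability is 0.3559.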